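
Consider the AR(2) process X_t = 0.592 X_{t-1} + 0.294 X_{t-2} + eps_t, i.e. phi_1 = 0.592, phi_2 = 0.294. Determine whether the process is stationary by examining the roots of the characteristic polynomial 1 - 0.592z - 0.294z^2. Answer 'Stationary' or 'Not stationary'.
\text{Stationary}

The AR(p) characteristic polynomial is P(z) = 1 - 0.592z - 0.294z^2.
Stationarity requires all roots to lie outside the unit circle, i.e. |z| > 1 for every root.
Set 1 + (-0.592) z + (-0.294) z^2 = 0, i.e. a z^2 + b z + c = 0 with a = -0.294, b = -0.592, c = 1.
Discriminant D = b^2 - 4ac = (-0.592)^2 - 4*(-0.294)*1 = 0.350464 - (-1.176) = 1.526464.
D >= 0, so the roots are real: z = (-b +/- sqrt(D)) / (2a) = (0.592 +/- 1.235502) / (-0.588).
  z_1 = (0.592 + 1.235502) / (-0.588) = -3.108,   |z_1| = 3.108.
  z_2 = (0.592 - 1.235502) / (-0.588) = 1.0944,   |z_2| = 1.0944.
Moduli of all roots: 3.1080, 1.0944.
All moduli strictly greater than 1? Yes.
Verdict: Stationary.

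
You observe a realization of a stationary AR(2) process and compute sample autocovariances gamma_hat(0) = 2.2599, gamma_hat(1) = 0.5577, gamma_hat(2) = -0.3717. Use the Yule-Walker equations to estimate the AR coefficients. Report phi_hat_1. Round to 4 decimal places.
\hat\phi_{1} = 0.3060

The Yule-Walker equations for an AR(p) process read, in matrix form,
  Gamma_p phi = r_p,   with   (Gamma_p)_{ij} = gamma(|i - j|),
                       (r_p)_i = gamma(i),   i,j = 1..p.
Substitute the sample gammas (Toeplitz matrix and right-hand side of size 2):
  Gamma_p = [[2.2599, 0.5577], [0.5577, 2.2599]]
  r_p     = [0.5577, -0.3717]
Written out:
  2.2599 phi_1 + 0.5577 phi_2 = 0.5577
  0.5577 phi_1 + 2.2599 phi_2 = -0.3717
Solve by Cramer's rule:
  det = gamma(0)^2 - gamma(1)^2 = (2.2599)^2 - (0.5577)^2 = 5.10714801 - 0.31102929 = 4.79611872
  phi_hat_1 = [gamma(1) gamma(0) - gamma(1) gamma(2)] / det = [(0.5577)(2.2599) - (0.5577)(-0.3717)] / 4.79611872 = 1.46764332 / 4.79611872 = 0.306
  phi_hat_2 = [gamma(0) gamma(2) - gamma(1)^2] / det = [(2.2599)(-0.3717) - (0.5577)^2] / 4.79611872 = -1.15103412 / 4.79611872 = -0.24
So phi_hat = [0.3060, -0.2400].
Therefore phi_hat_1 = 0.3060.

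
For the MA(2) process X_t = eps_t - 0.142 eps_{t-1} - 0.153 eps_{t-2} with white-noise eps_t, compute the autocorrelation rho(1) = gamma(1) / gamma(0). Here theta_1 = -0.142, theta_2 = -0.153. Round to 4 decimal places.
\rho(1) = -0.1153

For an MA(q) process with theta_0 = 1, the autocovariance is
  gamma(k) = sigma^2 * sum_{i=0..q-k} theta_i * theta_{i+k},
and rho(k) = gamma(k) / gamma(0). Sigma^2 cancels.
  numerator   = (1)*(-0.142) + (-0.142)*(-0.153) = -0.120274.
  denominator = (1)^2 + (-0.142)^2 + (-0.153)^2 = 1.043573.
  rho(1) = -0.120274 / 1.043573 = -0.1153.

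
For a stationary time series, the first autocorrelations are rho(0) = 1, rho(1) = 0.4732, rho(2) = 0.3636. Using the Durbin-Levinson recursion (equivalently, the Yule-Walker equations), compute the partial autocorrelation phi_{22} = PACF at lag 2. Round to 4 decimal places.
\phi_{22} = 0.1800

The PACF at lag k is phi_{kk}, the last component of the solution
to the Yule-Walker system G_k phi = r_k where
  (G_k)_{ij} = rho(|i - j|), (r_k)_i = rho(i), i,j = 1..k.
Equivalently, Durbin-Levinson gives phi_{kk} iteratively:
  phi_{11} = rho(1)
  phi_{kk} = [rho(k) - sum_{j=1..k-1} phi_{k-1,j} rho(k-j)]
            / [1 - sum_{j=1..k-1} phi_{k-1,j} rho(j)],
  phi_{k,j} = phi_{k-1,j} - phi_{kk} phi_{k-1,k-j},  j = 1..k-1.
Step k = 1:
  phi_11 = rho(1) = 0.4732.
Step k = 2:
  phi_22 = [rho(2) - phi_11 rho(1)] / [1 - phi_11 rho(1)] = [0.3636 - (0.4732)(0.4732)] / [1 - (0.4732)(0.4732)]
         = 0.13968176 / 0.77608176 = 0.18.
Therefore phi_{22} = 0.1800.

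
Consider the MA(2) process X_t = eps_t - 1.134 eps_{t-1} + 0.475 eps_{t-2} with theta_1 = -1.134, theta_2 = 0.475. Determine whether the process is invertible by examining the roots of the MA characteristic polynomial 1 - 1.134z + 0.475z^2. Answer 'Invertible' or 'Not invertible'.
\text{Invertible}

The MA(q) characteristic polynomial is P(z) = 1 - 1.134z + 0.475z^2.
Invertibility requires all roots to lie outside the unit circle, i.e. |z| > 1 for every root.
Set 1 + (-1.134) z + (0.475) z^2 = 0, i.e. a z^2 + b z + c = 0 with a = 0.475, b = -1.134, c = 1.
Discriminant D = b^2 - 4ac = (-1.134)^2 - 4*(0.475)*1 = 1.285956 - (1.9) = -0.614044.
D < 0, so the roots are the complex-conjugate pair z = (-b +/- i sqrt(-D)) / (2a) = 1.1937 +/- 0.8249i.
For a conjugate pair |z|^2 = z * conj(z) = (product of roots) = c/a = 1/(0.475) = 2.105263, so |z| = sqrt(2.105263) = 1.451 for both roots.
Moduli of all roots: 1.4510, 1.4510.
All moduli strictly greater than 1? Yes.
Verdict: Invertible.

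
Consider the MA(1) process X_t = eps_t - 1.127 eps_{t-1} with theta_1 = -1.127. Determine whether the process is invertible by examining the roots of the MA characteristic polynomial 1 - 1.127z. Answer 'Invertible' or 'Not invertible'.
\text{Not invertible}

The MA(q) characteristic polynomial is P(z) = 1 - 1.127z.
Invertibility requires all roots to lie outside the unit circle, i.e. |z| > 1 for every root.
This is linear in z: 1 + (-1.127) z = 0  =>  z = -1/(-1.127) = 0.887311,  |z| = 0.887311.
Moduli of all roots: 0.8873.
All moduli strictly greater than 1? No.
Verdict: Not invertible.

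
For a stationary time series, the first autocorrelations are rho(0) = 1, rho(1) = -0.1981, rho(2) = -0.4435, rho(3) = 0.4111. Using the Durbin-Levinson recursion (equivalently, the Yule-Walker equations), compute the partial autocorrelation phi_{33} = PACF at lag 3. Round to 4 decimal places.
\phi_{33} = 0.2500

The PACF at lag k is phi_{kk}, the last component of the solution
to the Yule-Walker system G_k phi = r_k where
  (G_k)_{ij} = rho(|i - j|), (r_k)_i = rho(i), i,j = 1..k.
Equivalently, Durbin-Levinson gives phi_{kk} iteratively:
  phi_{11} = rho(1)
  phi_{kk} = [rho(k) - sum_{j=1..k-1} phi_{k-1,j} rho(k-j)]
            / [1 - sum_{j=1..k-1} phi_{k-1,j} rho(j)],
  phi_{k,j} = phi_{k-1,j} - phi_{kk} phi_{k-1,k-j},  j = 1..k-1.
Step k = 1:
  phi_11 = rho(1) = -0.1981.
Step k = 2:
  phi_22 = [rho(2) - phi_11 rho(1)] / [1 - phi_11 rho(1)] = [-0.4435 - (-0.1981)(-0.1981)] / [1 - (-0.1981)(-0.1981)]
         = -0.48274361 / 0.96075639 = -0.502462.
  Update: phi_21 = phi_11 - phi_22 phi_11 = -0.1981 - (-0.502462)(-0.1981) = -0.297638.
Step k = 3:
  phi_33 = [rho(3) - phi_21 rho(2) - phi_22 rho(1)] / [1 - phi_21 rho(1) - phi_22 rho(2)]
    numerator   = 0.4111 - (-0.297638)(-0.4435) - (-0.502462)(-0.1981) = 0.17955994
    denominator = 1 - (-0.297638)(-0.1981) - (-0.502462)(-0.4435) = 0.71819605
  phi_33 = 0.17955994 / 0.71819605 = 0.25.
Therefore phi_{33} = 0.2500.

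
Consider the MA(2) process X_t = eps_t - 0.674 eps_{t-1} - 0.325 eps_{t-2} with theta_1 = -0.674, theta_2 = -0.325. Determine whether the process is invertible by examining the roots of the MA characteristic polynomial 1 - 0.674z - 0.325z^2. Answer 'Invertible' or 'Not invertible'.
\text{Invertible}

The MA(q) characteristic polynomial is P(z) = 1 - 0.674z - 0.325z^2.
Invertibility requires all roots to lie outside the unit circle, i.e. |z| > 1 for every root.
Set 1 + (-0.674) z + (-0.325) z^2 = 0, i.e. a z^2 + b z + c = 0 with a = -0.325, b = -0.674, c = 1.
Discriminant D = b^2 - 4ac = (-0.674)^2 - 4*(-0.325)*1 = 0.454276 - (-1.3) = 1.754276.
D >= 0, so the roots are real: z = (-b +/- sqrt(D)) / (2a) = (0.674 +/- 1.324491) / (-0.65).
  z_1 = (0.674 + 1.324491) / (-0.65) = -3.0746,   |z_1| = 3.0746.
  z_2 = (0.674 - 1.324491) / (-0.65) = 1.0008,   |z_2| = 1.0008.
Moduli of all roots: 3.0746, 1.0008.
All moduli strictly greater than 1? Yes.
Verdict: Invertible.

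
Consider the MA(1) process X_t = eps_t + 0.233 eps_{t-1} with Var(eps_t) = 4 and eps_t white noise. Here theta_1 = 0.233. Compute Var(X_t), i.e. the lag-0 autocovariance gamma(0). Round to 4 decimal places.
\gamma(0) = 4.2172

For an MA(q) process X_t = eps_t + sum_i theta_i eps_{t-i} with
Var(eps_t) = sigma^2, the variance is
  gamma(0) = sigma^2 * (1 + sum_i theta_i^2).
  sum_i theta_i^2 = (0.233)^2 = 0.054289.
  gamma(0) = 4 * (1 + 0.054289) = 4 * 1.054289 = 4.217156, which rounds to 4.2172.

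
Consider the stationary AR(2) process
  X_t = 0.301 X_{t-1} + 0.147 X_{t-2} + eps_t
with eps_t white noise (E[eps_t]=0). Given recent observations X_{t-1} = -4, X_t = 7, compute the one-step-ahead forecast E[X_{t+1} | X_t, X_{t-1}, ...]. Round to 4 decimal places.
E[X_{t+1} \mid \mathcal F_t] = 1.5190

For an AR(p) model X_t = c + sum_i phi_i X_{t-i} + eps_t, the
one-step-ahead conditional mean is
  E[X_{t+1} | X_t, ...] = c + sum_i phi_i X_{t+1-i}.
Substitute known values:
  E[X_{t+1} | ...] = (0.301) * (7) + (0.147) * (-4)
                   = 1.5190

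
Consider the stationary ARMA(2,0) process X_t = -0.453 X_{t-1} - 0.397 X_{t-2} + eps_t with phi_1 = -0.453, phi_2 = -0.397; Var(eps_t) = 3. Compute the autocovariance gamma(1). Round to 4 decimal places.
\gamma(1) = -1.2905

Multiply the model equation by X_{t-k} and take expectations. With theta_0 = psi_0 = 1 and psi_j the MA(infinity) weights, this gives
  gamma(k) - sum_i phi_i gamma(k-i) = c_k,
  c_k = sigma^2 * sum_{j=k..q} theta_j psi_{j-k}   (c_k = 0 for k > q),
using gamma(-m) = gamma(m).
Pure AR (q = 0): c_0 = sigma^2 = 3, c_k = 0 for k >= 1.
Equations for k = 0, 1, 2 (AR order 2, c_2 = 0):
  (E0) gamma(0) = phi_1 gamma(1) + phi_2 gamma(2) + c_0
  (E1) gamma(1) = phi_1 gamma(0) + phi_2 gamma(1) + c_1
  (E2) gamma(2) = phi_1 gamma(1) + phi_2 gamma(0)
From (E1): gamma(1) = A gamma(0) + B with
  A = phi_1 / (1 - phi_2) = -0.453 / 1.397 = -0.324266,   B = c_1 / (1 - phi_2) = 0 / 1.397 = 0.
Insert (E2) into (E0): gamma(0) (1 - phi_2^2) = phi_1 (1 + phi_2) gamma(1) + c_0.
  phi_1 (1 + phi_2) = (-0.453)(0.603) = -0.273159,   1 - phi_2^2 = 0.842391.
Replace gamma(1) by A gamma(0) + B and collect gamma(0):
  gamma(0) [0.842391 - (-0.273159)(-0.324266)] = c_0 = 3
  gamma(0) * 0.753815 = 3
  gamma(0) = 3 / 0.753815 = 3.979758.
  gamma(1) = A gamma(0) = (-0.324266)(3.979758) = -1.290501.
Therefore gamma(1) = -1.2905 (to 4 decimal places).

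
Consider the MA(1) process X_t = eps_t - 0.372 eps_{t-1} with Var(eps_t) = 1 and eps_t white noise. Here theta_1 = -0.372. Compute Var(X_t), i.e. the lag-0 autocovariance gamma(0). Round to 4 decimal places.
\gamma(0) = 1.1384

For an MA(q) process X_t = eps_t + sum_i theta_i eps_{t-i} with
Var(eps_t) = sigma^2, the variance is
  gamma(0) = sigma^2 * (1 + sum_i theta_i^2).
  sum_i theta_i^2 = (-0.372)^2 = 0.138384.
  gamma(0) = 1 * (1 + 0.138384) = 1 * 1.138384 = 1.138384, which rounds to 1.1384.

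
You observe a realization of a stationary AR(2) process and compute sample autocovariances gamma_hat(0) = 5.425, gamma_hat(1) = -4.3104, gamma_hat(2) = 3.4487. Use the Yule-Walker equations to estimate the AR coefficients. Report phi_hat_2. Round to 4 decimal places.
\hat\phi_{2} = 0.0119

The Yule-Walker equations for an AR(p) process read, in matrix form,
  Gamma_p phi = r_p,   with   (Gamma_p)_{ij} = gamma(|i - j|),
                       (r_p)_i = gamma(i),   i,j = 1..p.
Substitute the sample gammas (Toeplitz matrix and right-hand side of size 2):
  Gamma_p = [[5.425, -4.3104], [-4.3104, 5.425]]
  r_p     = [-4.3104, 3.4487]
Written out:
  5.425 phi_1 - 4.3104 phi_2 = -4.3104
  -4.3104 phi_1 + 5.425 phi_2 = 3.4487
Solve by Cramer's rule:
  det = gamma(0)^2 - gamma(1)^2 = (5.425)^2 - (-4.3104)^2 = 29.430625 - 18.57954816 = 10.85107684
  phi_hat_1 = [gamma(1) gamma(0) - gamma(1) gamma(2)] / det = [(-4.3104)(5.425) - (-4.3104)(3.4487)] / 10.85107684 = -8.51864352 / 10.85107684 = -0.7851
  phi_hat_2 = [gamma(0) gamma(2) - gamma(1)^2] / det = [(5.425)(3.4487) - (-4.3104)^2] / 10.85107684 = 0.12964934 / 10.85107684 = 0.0119
So phi_hat = [-0.7851, 0.0119].
Therefore phi_hat_2 = 0.0119.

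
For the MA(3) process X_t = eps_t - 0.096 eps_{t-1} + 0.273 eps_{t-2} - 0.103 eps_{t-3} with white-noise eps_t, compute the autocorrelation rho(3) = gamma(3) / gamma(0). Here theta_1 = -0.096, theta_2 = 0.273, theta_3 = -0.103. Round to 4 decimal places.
\rho(3) = -0.0941

For an MA(q) process with theta_0 = 1, the autocovariance is
  gamma(k) = sigma^2 * sum_{i=0..q-k} theta_i * theta_{i+k},
and rho(k) = gamma(k) / gamma(0). Sigma^2 cancels.
  numerator   = (1)*(-0.103) = -0.103.
  denominator = (1)^2 + (-0.096)^2 + (0.273)^2 + (-0.103)^2 = 1.094354.
  rho(3) = -0.103 / 1.094354 = -0.0941.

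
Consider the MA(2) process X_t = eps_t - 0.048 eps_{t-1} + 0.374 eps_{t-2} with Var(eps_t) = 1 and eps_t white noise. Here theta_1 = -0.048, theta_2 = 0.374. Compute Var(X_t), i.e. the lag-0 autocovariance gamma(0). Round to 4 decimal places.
\gamma(0) = 1.1422

For an MA(q) process X_t = eps_t + sum_i theta_i eps_{t-i} with
Var(eps_t) = sigma^2, the variance is
  gamma(0) = sigma^2 * (1 + sum_i theta_i^2).
  sum_i theta_i^2 = (-0.048)^2 + (0.374)^2 = 0.002304 + 0.139876 = 0.14218.
  gamma(0) = 1 * (1 + 0.14218) = 1 * 1.14218 = 1.14218, which rounds to 1.1422.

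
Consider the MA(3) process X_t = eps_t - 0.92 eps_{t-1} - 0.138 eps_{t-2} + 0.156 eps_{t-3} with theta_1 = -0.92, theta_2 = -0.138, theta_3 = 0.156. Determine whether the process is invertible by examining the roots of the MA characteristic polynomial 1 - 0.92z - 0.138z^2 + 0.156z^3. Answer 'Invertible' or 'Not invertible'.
\text{Invertible}

The MA(q) characteristic polynomial is P(z) = 1 - 0.92z - 0.138z^2 + 0.156z^3.
Invertibility requires all roots to lie outside the unit circle, i.e. |z| > 1 for every root.
Degree 3: look for a simple real root z0 first, then factor out (1 - z/z0) and solve the remaining quadratic.
Testing z0 = -2.5: P(-2.5) = 1 + (-0.92)(-2.5) + (-0.138)(-2.5)^2 + (0.156)(-2.5)^3
  = 1 + (2.3) + (-0.8625) + (-2.4375) = 0.  So z_0 = -2.5 is a root, |z_0| = 2.5.
Divide out the factor (1 + 0.4 z) = (1 - z/z0) (since 1/z0 = -0.4):
  P(z) = (1 + 0.4 z)(1 + (-1.32) z + (0.39) z^2)
  [check: z-coef -1.32 - (-0.4) = -0.92; z^2-coef 0.39 - (-0.4)(-1.32) = -0.138; z^3-coef -(-0.4)(0.39) = 0.156.]
Remaining roots from the quadratic factor 1 + (-1.32) z + (0.39) z^2:
  Set 1 + (-1.32) z + (0.39) z^2 = 0, i.e. a z^2 + b z + c = 0 with a = 0.39, b = -1.32, c = 1.
  Discriminant D = b^2 - 4ac = (-1.32)^2 - 4*(0.39)*1 = 1.7424 - (1.56) = 0.1824.
  D >= 0, so the roots are real: z = (-b +/- sqrt(D)) / (2a) = (1.32 +/- 0.427083) / (0.78).
    z_1 = (1.32 + 0.427083) / (0.78) = 2.2399,   |z_1| = 2.2399.
    z_2 = (1.32 - 0.427083) / (0.78) = 1.1448,   |z_2| = 1.1448.
Moduli of all roots: 2.5000, 2.2399, 1.1448.
All moduli strictly greater than 1? Yes.
Verdict: Invertible.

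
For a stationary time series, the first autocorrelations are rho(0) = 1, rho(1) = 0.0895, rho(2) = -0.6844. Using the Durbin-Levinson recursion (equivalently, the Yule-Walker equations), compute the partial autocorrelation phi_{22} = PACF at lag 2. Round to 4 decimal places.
\phi_{22} = -0.6980

The PACF at lag k is phi_{kk}, the last component of the solution
to the Yule-Walker system G_k phi = r_k where
  (G_k)_{ij} = rho(|i - j|), (r_k)_i = rho(i), i,j = 1..k.
Equivalently, Durbin-Levinson gives phi_{kk} iteratively:
  phi_{11} = rho(1)
  phi_{kk} = [rho(k) - sum_{j=1..k-1} phi_{k-1,j} rho(k-j)]
            / [1 - sum_{j=1..k-1} phi_{k-1,j} rho(j)],
  phi_{k,j} = phi_{k-1,j} - phi_{kk} phi_{k-1,k-j},  j = 1..k-1.
Step k = 1:
  phi_11 = rho(1) = 0.0895.
Step k = 2:
  phi_22 = [rho(2) - phi_11 rho(1)] / [1 - phi_11 rho(1)] = [-0.6844 - (0.0895)(0.0895)] / [1 - (0.0895)(0.0895)]
         = -0.69241025 / 0.99198975 = -0.698.
Therefore phi_{22} = -0.6980.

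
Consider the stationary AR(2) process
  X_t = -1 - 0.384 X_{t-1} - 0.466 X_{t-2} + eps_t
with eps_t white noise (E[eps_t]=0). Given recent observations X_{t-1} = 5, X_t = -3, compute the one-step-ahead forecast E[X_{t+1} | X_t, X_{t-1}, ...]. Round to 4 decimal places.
E[X_{t+1} \mid \mathcal F_t] = -2.1780

For an AR(p) model X_t = c + sum_i phi_i X_{t-i} + eps_t, the
one-step-ahead conditional mean is
  E[X_{t+1} | X_t, ...] = c + sum_i phi_i X_{t+1-i}.
Substitute known values:
  E[X_{t+1} | ...] = -1 + (-0.384) * (-3) + (-0.466) * (5)
                   = -2.1780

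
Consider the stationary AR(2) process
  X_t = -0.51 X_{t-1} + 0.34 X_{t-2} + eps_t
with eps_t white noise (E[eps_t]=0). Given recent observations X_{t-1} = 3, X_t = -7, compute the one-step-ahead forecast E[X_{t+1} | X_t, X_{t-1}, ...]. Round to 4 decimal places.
E[X_{t+1} \mid \mathcal F_t] = 4.5900

For an AR(p) model X_t = c + sum_i phi_i X_{t-i} + eps_t, the
one-step-ahead conditional mean is
  E[X_{t+1} | X_t, ...] = c + sum_i phi_i X_{t+1-i}.
Substitute known values:
  E[X_{t+1} | ...] = (-0.51) * (-7) + (0.34) * (3)
                   = 4.5900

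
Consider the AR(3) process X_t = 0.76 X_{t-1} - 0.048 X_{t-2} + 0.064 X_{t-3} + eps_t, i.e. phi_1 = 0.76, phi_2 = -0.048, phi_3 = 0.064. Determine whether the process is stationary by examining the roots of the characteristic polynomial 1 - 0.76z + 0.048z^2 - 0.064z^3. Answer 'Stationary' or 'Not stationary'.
\text{Stationary}

The AR(p) characteristic polynomial is P(z) = 1 - 0.76z + 0.048z^2 - 0.064z^3.
Stationarity requires all roots to lie outside the unit circle, i.e. |z| > 1 for every root.
Degree 3: look for a simple real root z0 first, then factor out (1 - z/z0) and solve the remaining quadratic.
Testing z0 = 1.25: P(1.25) = 1 + (-0.76)(1.25) + (0.048)(1.25)^2 + (-0.064)(1.25)^3
  = 1 + (-0.95) + (0.075) + (-0.125) = 0.  So z_0 = 1.25 is a root, |z_0| = 1.25.
Divide out the factor (1 - 0.8 z) = (1 - z/z0) (since 1/z0 = 0.8):
  P(z) = (1 - 0.8 z)(1 + (0.04) z + (0.08) z^2)
  [check: z-coef 0.04 - (0.8) = -0.76; z^2-coef 0.08 - (0.8)(0.04) = 0.048; z^3-coef -(0.8)(0.08) = -0.064.]
Remaining roots from the quadratic factor 1 + (0.04) z + (0.08) z^2:
  Set 1 + (0.04) z + (0.08) z^2 = 0, i.e. a z^2 + b z + c = 0 with a = 0.08, b = 0.04, c = 1.
  Discriminant D = b^2 - 4ac = (0.04)^2 - 4*(0.08)*1 = 0.0016 - (0.32) = -0.3184.
  D < 0, so the roots are the complex-conjugate pair z = (-b +/- i sqrt(-D)) / (2a) = -0.25 +/- 3.5267i.
  For a conjugate pair |z|^2 = z * conj(z) = (product of roots) = c/a = 1/(0.08) = 12.5, so |z| = sqrt(12.5) = 3.5355 for both roots.
Moduli of all roots: 1.2500, 3.5355, 3.5355.
All moduli strictly greater than 1? Yes.
Verdict: Stationary.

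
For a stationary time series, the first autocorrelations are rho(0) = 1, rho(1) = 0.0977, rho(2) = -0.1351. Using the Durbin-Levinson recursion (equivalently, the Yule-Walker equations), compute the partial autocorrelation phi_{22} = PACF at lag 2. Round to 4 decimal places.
\phi_{22} = -0.1460

The PACF at lag k is phi_{kk}, the last component of the solution
to the Yule-Walker system G_k phi = r_k where
  (G_k)_{ij} = rho(|i - j|), (r_k)_i = rho(i), i,j = 1..k.
Equivalently, Durbin-Levinson gives phi_{kk} iteratively:
  phi_{11} = rho(1)
  phi_{kk} = [rho(k) - sum_{j=1..k-1} phi_{k-1,j} rho(k-j)]
            / [1 - sum_{j=1..k-1} phi_{k-1,j} rho(j)],
  phi_{k,j} = phi_{k-1,j} - phi_{kk} phi_{k-1,k-j},  j = 1..k-1.
Step k = 1:
  phi_11 = rho(1) = 0.0977.
Step k = 2:
  phi_22 = [rho(2) - phi_11 rho(1)] / [1 - phi_11 rho(1)] = [-0.1351 - (0.0977)(0.0977)] / [1 - (0.0977)(0.0977)]
         = -0.14464529 / 0.99045471 = -0.146.
Therefore phi_{22} = -0.1460.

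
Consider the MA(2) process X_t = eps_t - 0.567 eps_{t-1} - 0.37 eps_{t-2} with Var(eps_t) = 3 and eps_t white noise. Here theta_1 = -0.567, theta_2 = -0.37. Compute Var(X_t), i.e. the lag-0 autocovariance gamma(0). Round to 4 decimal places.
\gamma(0) = 4.3752

For an MA(q) process X_t = eps_t + sum_i theta_i eps_{t-i} with
Var(eps_t) = sigma^2, the variance is
  gamma(0) = sigma^2 * (1 + sum_i theta_i^2).
  sum_i theta_i^2 = (-0.567)^2 + (-0.37)^2 = 0.321489 + 0.1369 = 0.458389.
  gamma(0) = 3 * (1 + 0.458389) = 3 * 1.458389 = 4.375167, which rounds to 4.3752.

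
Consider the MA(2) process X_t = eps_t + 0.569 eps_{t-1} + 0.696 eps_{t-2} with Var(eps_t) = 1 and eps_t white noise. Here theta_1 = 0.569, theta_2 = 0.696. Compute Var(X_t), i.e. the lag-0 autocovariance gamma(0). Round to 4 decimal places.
\gamma(0) = 1.8082

For an MA(q) process X_t = eps_t + sum_i theta_i eps_{t-i} with
Var(eps_t) = sigma^2, the variance is
  gamma(0) = sigma^2 * (1 + sum_i theta_i^2).
  sum_i theta_i^2 = (0.569)^2 + (0.696)^2 = 0.323761 + 0.484416 = 0.808177.
  gamma(0) = 1 * (1 + 0.808177) = 1 * 1.808177 = 1.808177, which rounds to 1.8082.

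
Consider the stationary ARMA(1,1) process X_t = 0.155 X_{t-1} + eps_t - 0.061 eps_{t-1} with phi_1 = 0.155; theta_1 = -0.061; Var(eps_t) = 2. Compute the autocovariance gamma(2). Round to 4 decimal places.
\gamma(2) = 0.0296

Multiply the model equation by X_{t-k} and take expectations. With theta_0 = psi_0 = 1 and psi_j the MA(infinity) weights, this gives
  gamma(k) - sum_i phi_i gamma(k-i) = c_k,
  c_k = sigma^2 * sum_{j=k..q} theta_j psi_{j-k}   (c_k = 0 for k > q),
using gamma(-m) = gamma(m).
psi-weights needed (psi_j = theta_j + sum_i phi_i psi_{j-i}):
  psi_1 = theta_1 + phi_1 = -0.061 + (0.155) = 0.094
Right-hand sides:
  c_0 = sigma^2 (1 + theta_1 psi_1) = 2 * (1 + (-0.061)(0.094)) = 2 * 0.994266 = 1.988532
  c_1 = sigma^2 theta_1 = 2 * (-0.061) = -0.122
  c_2 = 0
Equations for k = 0 and k = 1 (AR order 1):
  gamma(0) = phi_1 gamma(1) + c_0
  gamma(1) = phi_1 gamma(0) + c_1
Substituting the second into the first: gamma(0) (1 - phi_1^2) = c_0 + phi_1 c_1, so
  gamma(0) = (c_0 + phi_1 c_1) / (1 - phi_1^2) = (1.988532 + (0.155)(-0.122)) / (1 - (0.155)^2) = 1.969622 / 0.975975 = 2.018107.
  gamma(1) = phi_1 gamma(0) + c_1 = (0.155)(2.018107) + (-0.122) = 0.190807.
For k = 2 (> q): gamma(2) = phi_1 gamma(1) = (0.155)(0.190807) = 0.029575.
Therefore gamma(2) = 0.0296 (to 4 decimal places).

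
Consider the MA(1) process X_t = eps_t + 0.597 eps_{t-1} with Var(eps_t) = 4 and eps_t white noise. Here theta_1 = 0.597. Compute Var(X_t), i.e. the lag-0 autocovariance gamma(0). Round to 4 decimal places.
\gamma(0) = 5.4256

For an MA(q) process X_t = eps_t + sum_i theta_i eps_{t-i} with
Var(eps_t) = sigma^2, the variance is
  gamma(0) = sigma^2 * (1 + sum_i theta_i^2).
  sum_i theta_i^2 = (0.597)^2 = 0.356409.
  gamma(0) = 4 * (1 + 0.356409) = 4 * 1.356409 = 5.425636, which rounds to 5.4256.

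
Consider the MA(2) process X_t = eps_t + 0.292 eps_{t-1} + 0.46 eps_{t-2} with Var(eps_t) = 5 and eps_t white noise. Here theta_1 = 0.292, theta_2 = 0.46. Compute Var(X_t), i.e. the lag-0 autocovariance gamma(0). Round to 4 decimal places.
\gamma(0) = 6.4843

For an MA(q) process X_t = eps_t + sum_i theta_i eps_{t-i} with
Var(eps_t) = sigma^2, the variance is
  gamma(0) = sigma^2 * (1 + sum_i theta_i^2).
  sum_i theta_i^2 = (0.292)^2 + (0.46)^2 = 0.085264 + 0.2116 = 0.296864.
  gamma(0) = 5 * (1 + 0.296864) = 5 * 1.296864 = 6.48432, which rounds to 6.4843.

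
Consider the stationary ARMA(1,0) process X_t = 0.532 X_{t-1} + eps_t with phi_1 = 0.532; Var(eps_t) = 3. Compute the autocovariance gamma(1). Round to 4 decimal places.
\gamma(1) = 2.2260

Multiply the model equation by X_{t-k} and take expectations. With theta_0 = psi_0 = 1 and psi_j the MA(infinity) weights, this gives
  gamma(k) - sum_i phi_i gamma(k-i) = c_k,
  c_k = sigma^2 * sum_{j=k..q} theta_j psi_{j-k}   (c_k = 0 for k > q),
using gamma(-m) = gamma(m).
Pure AR (q = 0): c_0 = sigma^2 = 3, c_k = 0 for k >= 1.
Equations for k = 0 and k = 1 (AR order 1):
  gamma(0) = phi_1 gamma(1) + c_0
  gamma(1) = phi_1 gamma(0) + c_1
Substituting the second into the first: gamma(0) (1 - phi_1^2) = c_0 + phi_1 c_1, so
  gamma(0) = c_0 / (1 - phi_1^2) = 3 / (1 - (0.532)^2) = 3 / 0.716976 = 4.18424.
  gamma(1) = phi_1 gamma(0) = (0.532)(4.18424) = 2.226016.
Therefore gamma(1) = 2.2260 (to 4 decimal places).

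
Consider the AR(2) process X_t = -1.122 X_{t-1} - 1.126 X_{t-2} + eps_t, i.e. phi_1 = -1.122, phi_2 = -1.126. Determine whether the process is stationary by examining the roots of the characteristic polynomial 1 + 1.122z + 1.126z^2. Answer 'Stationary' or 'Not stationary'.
\text{Not stationary}

The AR(p) characteristic polynomial is P(z) = 1 + 1.122z + 1.126z^2.
Stationarity requires all roots to lie outside the unit circle, i.e. |z| > 1 for every root.
Set 1 + (1.122) z + (1.126) z^2 = 0, i.e. a z^2 + b z + c = 0 with a = 1.126, b = 1.122, c = 1.
Discriminant D = b^2 - 4ac = (1.122)^2 - 4*(1.126)*1 = 1.258884 - (4.504) = -3.245116.
D < 0, so the roots are the complex-conjugate pair z = (-b +/- i sqrt(-D)) / (2a) = -0.4982 +/- 0.7999i.
For a conjugate pair |z|^2 = z * conj(z) = (product of roots) = c/a = 1/(1.126) = 0.888099, so |z| = sqrt(0.888099) = 0.9424 for both roots.
Moduli of all roots: 0.9424, 0.9424.
All moduli strictly greater than 1? No.
Verdict: Not stationary.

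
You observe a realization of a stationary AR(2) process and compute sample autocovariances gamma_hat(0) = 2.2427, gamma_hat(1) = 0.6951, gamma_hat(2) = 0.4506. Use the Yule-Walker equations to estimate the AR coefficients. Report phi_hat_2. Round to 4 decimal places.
\hat\phi_{2} = 0.1160

The Yule-Walker equations for an AR(p) process read, in matrix form,
  Gamma_p phi = r_p,   with   (Gamma_p)_{ij} = gamma(|i - j|),
                       (r_p)_i = gamma(i),   i,j = 1..p.
Substitute the sample gammas (Toeplitz matrix and right-hand side of size 2):
  Gamma_p = [[2.2427, 0.6951], [0.6951, 2.2427]]
  r_p     = [0.6951, 0.4506]
Written out:
  2.2427 phi_1 + 0.6951 phi_2 = 0.6951
  0.6951 phi_1 + 2.2427 phi_2 = 0.4506
Solve by Cramer's rule:
  det = gamma(0)^2 - gamma(1)^2 = (2.2427)^2 - (0.6951)^2 = 5.02970329 - 0.48316401 = 4.54653928
  phi_hat_1 = [gamma(1) gamma(0) - gamma(1) gamma(2)] / det = [(0.6951)(2.2427) - (0.6951)(0.4506)] / 4.54653928 = 1.24568871 / 4.54653928 = 0.274
  phi_hat_2 = [gamma(0) gamma(2) - gamma(1)^2] / det = [(2.2427)(0.4506) - (0.6951)^2] / 4.54653928 = 0.52739661 / 4.54653928 = 0.116
So phi_hat = [0.2740, 0.1160].
Therefore phi_hat_2 = 0.1160.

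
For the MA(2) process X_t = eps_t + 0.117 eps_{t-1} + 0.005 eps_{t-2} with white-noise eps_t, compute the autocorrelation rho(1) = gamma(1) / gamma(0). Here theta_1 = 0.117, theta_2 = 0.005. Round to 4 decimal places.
\rho(1) = 0.1160

For an MA(q) process with theta_0 = 1, the autocovariance is
  gamma(k) = sigma^2 * sum_{i=0..q-k} theta_i * theta_{i+k},
and rho(k) = gamma(k) / gamma(0). Sigma^2 cancels.
  numerator   = (1)*(0.117) + (0.117)*(0.005) = 0.117585.
  denominator = (1)^2 + (0.117)^2 + (0.005)^2 = 1.013714.
  rho(1) = 0.117585 / 1.013714 = 0.1160.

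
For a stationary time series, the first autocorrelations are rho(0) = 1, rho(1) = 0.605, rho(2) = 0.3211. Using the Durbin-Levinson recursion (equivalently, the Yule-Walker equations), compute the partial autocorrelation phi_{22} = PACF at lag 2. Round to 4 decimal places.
\phi_{22} = -0.0709

The PACF at lag k is phi_{kk}, the last component of the solution
to the Yule-Walker system G_k phi = r_k where
  (G_k)_{ij} = rho(|i - j|), (r_k)_i = rho(i), i,j = 1..k.
Equivalently, Durbin-Levinson gives phi_{kk} iteratively:
  phi_{11} = rho(1)
  phi_{kk} = [rho(k) - sum_{j=1..k-1} phi_{k-1,j} rho(k-j)]
            / [1 - sum_{j=1..k-1} phi_{k-1,j} rho(j)],
  phi_{k,j} = phi_{k-1,j} - phi_{kk} phi_{k-1,k-j},  j = 1..k-1.
Step k = 1:
  phi_11 = rho(1) = 0.605.
Step k = 2:
  phi_22 = [rho(2) - phi_11 rho(1)] / [1 - phi_11 rho(1)] = [0.3211 - (0.605)(0.605)] / [1 - (0.605)(0.605)]
         = -0.044925 / 0.633975 = -0.0709.
Therefore phi_{22} = -0.0709.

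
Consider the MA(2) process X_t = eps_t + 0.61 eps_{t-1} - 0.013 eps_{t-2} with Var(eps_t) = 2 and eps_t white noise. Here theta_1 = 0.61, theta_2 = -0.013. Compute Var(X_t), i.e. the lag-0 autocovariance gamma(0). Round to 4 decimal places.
\gamma(0) = 2.7445

For an MA(q) process X_t = eps_t + sum_i theta_i eps_{t-i} with
Var(eps_t) = sigma^2, the variance is
  gamma(0) = sigma^2 * (1 + sum_i theta_i^2).
  sum_i theta_i^2 = (0.61)^2 + (-0.013)^2 = 0.3721 + 0.000169 = 0.372269.
  gamma(0) = 2 * (1 + 0.372269) = 2 * 1.372269 = 2.744538, which rounds to 2.7445.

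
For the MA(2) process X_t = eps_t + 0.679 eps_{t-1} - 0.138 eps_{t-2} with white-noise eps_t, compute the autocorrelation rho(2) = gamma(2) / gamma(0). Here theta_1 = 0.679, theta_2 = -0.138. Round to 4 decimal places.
\rho(2) = -0.0932

For an MA(q) process with theta_0 = 1, the autocovariance is
  gamma(k) = sigma^2 * sum_{i=0..q-k} theta_i * theta_{i+k},
and rho(k) = gamma(k) / gamma(0). Sigma^2 cancels.
  numerator   = (1)*(-0.138) = -0.138.
  denominator = (1)^2 + (0.679)^2 + (-0.138)^2 = 1.480085.
  rho(2) = -0.138 / 1.480085 = -0.0932.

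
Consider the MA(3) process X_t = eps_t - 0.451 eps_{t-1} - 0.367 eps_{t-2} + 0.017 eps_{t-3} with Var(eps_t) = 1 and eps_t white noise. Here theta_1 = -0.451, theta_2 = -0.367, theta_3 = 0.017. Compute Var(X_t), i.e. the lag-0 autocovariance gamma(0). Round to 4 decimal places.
\gamma(0) = 1.3384

For an MA(q) process X_t = eps_t + sum_i theta_i eps_{t-i} with
Var(eps_t) = sigma^2, the variance is
  gamma(0) = sigma^2 * (1 + sum_i theta_i^2).
  sum_i theta_i^2 = (-0.451)^2 + (-0.367)^2 + (0.017)^2 = 0.203401 + 0.134689 + 0.000289 = 0.338379.
  gamma(0) = 1 * (1 + 0.338379) = 1 * 1.338379 = 1.338379, which rounds to 1.3384.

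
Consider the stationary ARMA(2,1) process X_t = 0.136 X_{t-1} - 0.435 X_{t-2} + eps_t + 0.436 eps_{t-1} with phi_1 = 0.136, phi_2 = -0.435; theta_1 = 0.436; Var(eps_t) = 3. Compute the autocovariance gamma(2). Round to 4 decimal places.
\gamma(2) = -1.8819

Multiply the model equation by X_{t-k} and take expectations. With theta_0 = psi_0 = 1 and psi_j the MA(infinity) weights, this gives
  gamma(k) - sum_i phi_i gamma(k-i) = c_k,
  c_k = sigma^2 * sum_{j=k..q} theta_j psi_{j-k}   (c_k = 0 for k > q),
using gamma(-m) = gamma(m).
psi-weights needed (psi_j = theta_j + sum_i phi_i psi_{j-i}):
  psi_1 = theta_1 + phi_1 = 0.436 + (0.136) = 0.572
Right-hand sides:
  c_0 = sigma^2 (1 + theta_1 psi_1) = 3 * (1 + (0.436)(0.572)) = 3 * 1.249392 = 3.748176
  c_1 = sigma^2 theta_1 = 3 * (0.436) = 1.308
  c_2 = 0
Equations for k = 0, 1, 2 (AR order 2, c_2 = 0):
  (E0) gamma(0) = phi_1 gamma(1) + phi_2 gamma(2) + c_0
  (E1) gamma(1) = phi_1 gamma(0) + phi_2 gamma(1) + c_1
  (E2) gamma(2) = phi_1 gamma(1) + phi_2 gamma(0)
From (E1): gamma(1) = A gamma(0) + B with
  A = phi_1 / (1 - phi_2) = 0.136 / 1.435 = 0.094774,   B = c_1 / (1 - phi_2) = 1.308 / 1.435 = 0.911498.
Insert (E2) into (E0): gamma(0) (1 - phi_2^2) = phi_1 (1 + phi_2) gamma(1) + c_0.
  phi_1 (1 + phi_2) = (0.136)(0.565) = 0.07684,   1 - phi_2^2 = 0.810775.
Replace gamma(1) by A gamma(0) + B and collect gamma(0):
  gamma(0) [0.810775 - (0.07684)(0.094774)] = (0.07684)(0.911498) + 3.748176
  gamma(0) * 0.803493 = 3.818216
  gamma(0) = 3.818216 / 0.803493 = 4.752023.
  gamma(1) = A gamma(0) + B = (0.094774)(4.752023) + (0.911498) = 1.361864.
  gamma(2) = phi_1 gamma(1) + phi_2 gamma(0) = (0.136)(1.361864) + (-0.435)(4.752023) = -1.881917.
Therefore gamma(2) = -1.8819 (to 4 decimal places).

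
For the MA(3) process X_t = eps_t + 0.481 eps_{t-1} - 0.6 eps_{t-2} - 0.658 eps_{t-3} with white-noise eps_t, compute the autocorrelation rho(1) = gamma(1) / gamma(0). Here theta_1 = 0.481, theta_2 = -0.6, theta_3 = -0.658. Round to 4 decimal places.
\rho(1) = 0.2901

For an MA(q) process with theta_0 = 1, the autocovariance is
  gamma(k) = sigma^2 * sum_{i=0..q-k} theta_i * theta_{i+k},
and rho(k) = gamma(k) / gamma(0). Sigma^2 cancels.
  numerator   = (1)*(0.481) + (0.481)*(-0.6) + (-0.6)*(-0.658) = 0.5872.
  denominator = (1)^2 + (0.481)^2 + (-0.6)^2 + (-0.658)^2 = 2.024325.
  rho(1) = 0.5872 / 2.024325 = 0.2901.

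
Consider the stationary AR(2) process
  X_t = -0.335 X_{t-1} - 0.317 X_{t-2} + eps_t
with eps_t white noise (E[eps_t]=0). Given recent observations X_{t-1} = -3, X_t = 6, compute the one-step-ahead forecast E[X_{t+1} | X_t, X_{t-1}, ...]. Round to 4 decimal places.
E[X_{t+1} \mid \mathcal F_t] = -1.0590

For an AR(p) model X_t = c + sum_i phi_i X_{t-i} + eps_t, the
one-step-ahead conditional mean is
  E[X_{t+1} | X_t, ...] = c + sum_i phi_i X_{t+1-i}.
Substitute known values:
  E[X_{t+1} | ...] = (-0.335) * (6) + (-0.317) * (-3)
                   = -1.0590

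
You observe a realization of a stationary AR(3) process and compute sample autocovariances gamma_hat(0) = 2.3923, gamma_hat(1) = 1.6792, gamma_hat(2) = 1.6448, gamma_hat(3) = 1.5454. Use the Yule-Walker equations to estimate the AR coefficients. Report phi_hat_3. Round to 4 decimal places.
\hat\phi_{3} = 0.1830

The Yule-Walker equations for an AR(p) process read, in matrix form,
  Gamma_p phi = r_p,   with   (Gamma_p)_{ij} = gamma(|i - j|),
                       (r_p)_i = gamma(i),   i,j = 1..p.
Substitute the sample gammas (Toeplitz matrix and right-hand side of size 3):
  Gamma_p = [[2.3923, 1.6792, 1.6448], [1.6792, 2.3923, 1.6792], [1.6448, 1.6792, 2.3923]]
  r_p     = [1.6792, 1.6448, 1.5454]
Written out (R1..R3):
  (R1) 2.3923 phi_1 + 1.6792 phi_2 + 1.6448 phi_3 = 1.6792
  (R2) 1.6792 phi_1 + 2.3923 phi_2 + 1.6792 phi_3 = 1.6448
  (R3) 1.6448 phi_1 + 1.6792 phi_2 + 2.3923 phi_3 = 1.5454
Gaussian elimination:
  R2 <- R2 - (1.6792/2.3923) R1 = R2 - (0.701919) R1:  1.213638 phi_2 + 0.524684 phi_3 = 0.466138
  R3 <- R3 - (1.6448/2.3923) R1 = R3 - (0.687539) R1:  0.524684 phi_2 + 1.261436 phi_3 = 0.390884
  R3 <- R3 - (0.524684/1.213638) R2 = R3 - (0.432323) R2:  1.034602 phi_3 = 0.189362
Back-substitution:
  phi_hat_3 = 0.189362 / 1.034602 = 0.183029
  phi_hat_2 = (0.466138 - (0.524684)(0.183029)) / 1.213638 = 0.304956
  phi_hat_1 = (1.6792 - (1.6792)(0.304956) - (1.6448)(0.183029)) / 2.3923 = 0.362025
So phi_hat = [0.3620, 0.3050, 0.1830].
Therefore phi_hat_3 = 0.1830.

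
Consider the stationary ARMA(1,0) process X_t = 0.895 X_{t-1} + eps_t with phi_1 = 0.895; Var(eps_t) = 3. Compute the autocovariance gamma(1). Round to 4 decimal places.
\gamma(1) = 13.4942

Multiply the model equation by X_{t-k} and take expectations. With theta_0 = psi_0 = 1 and psi_j the MA(infinity) weights, this gives
  gamma(k) - sum_i phi_i gamma(k-i) = c_k,
  c_k = sigma^2 * sum_{j=k..q} theta_j psi_{j-k}   (c_k = 0 for k > q),
using gamma(-m) = gamma(m).
Pure AR (q = 0): c_0 = sigma^2 = 3, c_k = 0 for k >= 1.
Equations for k = 0 and k = 1 (AR order 1):
  gamma(0) = phi_1 gamma(1) + c_0
  gamma(1) = phi_1 gamma(0) + c_1
Substituting the second into the first: gamma(0) (1 - phi_1^2) = c_0 + phi_1 c_1, so
  gamma(0) = c_0 / (1 - phi_1^2) = 3 / (1 - (0.895)^2) = 3 / 0.198975 = 15.077271.
  gamma(1) = phi_1 gamma(0) = (0.895)(15.077271) = 13.494158.
Therefore gamma(1) = 13.4942 (to 4 decimal places).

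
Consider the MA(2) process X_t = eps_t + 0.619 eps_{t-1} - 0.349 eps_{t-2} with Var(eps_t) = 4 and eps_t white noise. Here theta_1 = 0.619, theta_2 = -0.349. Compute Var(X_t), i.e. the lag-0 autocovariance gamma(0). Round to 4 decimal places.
\gamma(0) = 6.0198

For an MA(q) process X_t = eps_t + sum_i theta_i eps_{t-i} with
Var(eps_t) = sigma^2, the variance is
  gamma(0) = sigma^2 * (1 + sum_i theta_i^2).
  sum_i theta_i^2 = (0.619)^2 + (-0.349)^2 = 0.383161 + 0.121801 = 0.504962.
  gamma(0) = 4 * (1 + 0.504962) = 4 * 1.504962 = 6.019848, which rounds to 6.0198.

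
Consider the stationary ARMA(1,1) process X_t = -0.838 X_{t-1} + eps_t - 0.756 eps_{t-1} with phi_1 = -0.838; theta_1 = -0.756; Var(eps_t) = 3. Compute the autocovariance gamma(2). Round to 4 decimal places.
\gamma(2) = 21.9847

Multiply the model equation by X_{t-k} and take expectations. With theta_0 = psi_0 = 1 and psi_j the MA(infinity) weights, this gives
  gamma(k) - sum_i phi_i gamma(k-i) = c_k,
  c_k = sigma^2 * sum_{j=k..q} theta_j psi_{j-k}   (c_k = 0 for k > q),
using gamma(-m) = gamma(m).
psi-weights needed (psi_j = theta_j + sum_i phi_i psi_{j-i}):
  psi_1 = theta_1 + phi_1 = -0.756 + (-0.838) = -1.594
Right-hand sides:
  c_0 = sigma^2 (1 + theta_1 psi_1) = 3 * (1 + (-0.756)(-1.594)) = 3 * 2.205064 = 6.615192
  c_1 = sigma^2 theta_1 = 3 * (-0.756) = -2.268
  c_2 = 0
Equations for k = 0 and k = 1 (AR order 1):
  gamma(0) = phi_1 gamma(1) + c_0
  gamma(1) = phi_1 gamma(0) + c_1
Substituting the second into the first: gamma(0) (1 - phi_1^2) = c_0 + phi_1 c_1, so
  gamma(0) = (c_0 + phi_1 c_1) / (1 - phi_1^2) = (6.615192 + (-0.838)(-2.268)) / (1 - (-0.838)^2) = 8.515776 / 0.297756 = 28.599847.
  gamma(1) = phi_1 gamma(0) + c_1 = (-0.838)(28.599847) + (-2.268) = -26.234672.
For k = 2 (> q): gamma(2) = phi_1 gamma(1) = (-0.838)(-26.234672) = 21.984655.
Therefore gamma(2) = 21.9847 (to 4 decimal places).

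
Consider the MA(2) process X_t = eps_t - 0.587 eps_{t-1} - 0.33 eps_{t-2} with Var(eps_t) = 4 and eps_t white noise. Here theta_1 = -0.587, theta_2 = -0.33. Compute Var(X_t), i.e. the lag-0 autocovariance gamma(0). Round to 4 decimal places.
\gamma(0) = 5.8139

For an MA(q) process X_t = eps_t + sum_i theta_i eps_{t-i} with
Var(eps_t) = sigma^2, the variance is
  gamma(0) = sigma^2 * (1 + sum_i theta_i^2).
  sum_i theta_i^2 = (-0.587)^2 + (-0.33)^2 = 0.344569 + 0.1089 = 0.453469.
  gamma(0) = 4 * (1 + 0.453469) = 4 * 1.453469 = 5.813876, which rounds to 5.8139.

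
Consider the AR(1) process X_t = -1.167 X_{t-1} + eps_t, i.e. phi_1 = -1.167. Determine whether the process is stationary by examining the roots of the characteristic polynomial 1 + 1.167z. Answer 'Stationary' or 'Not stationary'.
\text{Not stationary}

The AR(p) characteristic polynomial is P(z) = 1 + 1.167z.
Stationarity requires all roots to lie outside the unit circle, i.e. |z| > 1 for every root.
This is linear in z: 1 + (1.167) z = 0  =>  z = -1/(1.167) = -0.856898,  |z| = 0.856898.
Moduli of all roots: 0.8569.
All moduli strictly greater than 1? No.
Verdict: Not stationary.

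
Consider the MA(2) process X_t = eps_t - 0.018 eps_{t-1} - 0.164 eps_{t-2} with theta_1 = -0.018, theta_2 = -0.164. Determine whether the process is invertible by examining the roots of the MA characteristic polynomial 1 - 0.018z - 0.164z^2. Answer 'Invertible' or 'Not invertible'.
\text{Invertible}

The MA(q) characteristic polynomial is P(z) = 1 - 0.018z - 0.164z^2.
Invertibility requires all roots to lie outside the unit circle, i.e. |z| > 1 for every root.
Set 1 + (-0.018) z + (-0.164) z^2 = 0, i.e. a z^2 + b z + c = 0 with a = -0.164, b = -0.018, c = 1.
Discriminant D = b^2 - 4ac = (-0.018)^2 - 4*(-0.164)*1 = 0.000324 - (-0.656) = 0.656324.
D >= 0, so the roots are real: z = (-b +/- sqrt(D)) / (2a) = (0.018 +/- 0.810138) / (-0.328).
  z_1 = (0.018 + 0.810138) / (-0.328) = -2.5248,   |z_1| = 2.5248.
  z_2 = (0.018 - 0.810138) / (-0.328) = 2.4151,   |z_2| = 2.4151.
Moduli of all roots: 2.5248, 2.4151.
All moduli strictly greater than 1? Yes.
Verdict: Invertible.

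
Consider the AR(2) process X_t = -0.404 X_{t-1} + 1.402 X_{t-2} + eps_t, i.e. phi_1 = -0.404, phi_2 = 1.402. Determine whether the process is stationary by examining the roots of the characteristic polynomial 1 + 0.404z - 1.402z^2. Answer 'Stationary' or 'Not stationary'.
\text{Not stationary}

The AR(p) characteristic polynomial is P(z) = 1 + 0.404z - 1.402z^2.
Stationarity requires all roots to lie outside the unit circle, i.e. |z| > 1 for every root.
Set 1 + (0.404) z + (-1.402) z^2 = 0, i.e. a z^2 + b z + c = 0 with a = -1.402, b = 0.404, c = 1.
Discriminant D = b^2 - 4ac = (0.404)^2 - 4*(-1.402)*1 = 0.163216 - (-5.608) = 5.771216.
D >= 0, so the roots are real: z = (-b +/- sqrt(D)) / (2a) = (-0.404 +/- 2.402336) / (-2.804).
  z_1 = (-0.404 + 2.402336) / (-2.804) = -0.7127,   |z_1| = 0.7127.
  z_2 = (-0.404 - 2.402336) / (-2.804) = 1.0008,   |z_2| = 1.0008.
Moduli of all roots: 0.7127, 1.0008.
All moduli strictly greater than 1? No.
Verdict: Not stationary.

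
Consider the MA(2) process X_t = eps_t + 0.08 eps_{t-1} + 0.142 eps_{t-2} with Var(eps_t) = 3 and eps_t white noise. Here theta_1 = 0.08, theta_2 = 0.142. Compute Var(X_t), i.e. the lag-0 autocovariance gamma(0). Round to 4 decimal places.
\gamma(0) = 3.0797

For an MA(q) process X_t = eps_t + sum_i theta_i eps_{t-i} with
Var(eps_t) = sigma^2, the variance is
  gamma(0) = sigma^2 * (1 + sum_i theta_i^2).
  sum_i theta_i^2 = (0.08)^2 + (0.142)^2 = 0.0064 + 0.020164 = 0.026564.
  gamma(0) = 3 * (1 + 0.026564) = 3 * 1.026564 = 3.079692, which rounds to 3.0797.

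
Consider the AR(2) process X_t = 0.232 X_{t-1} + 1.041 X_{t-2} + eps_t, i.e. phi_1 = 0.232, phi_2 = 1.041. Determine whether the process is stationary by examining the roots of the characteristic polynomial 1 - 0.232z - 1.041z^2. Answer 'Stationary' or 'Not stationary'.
\text{Not stationary}

The AR(p) characteristic polynomial is P(z) = 1 - 0.232z - 1.041z^2.
Stationarity requires all roots to lie outside the unit circle, i.e. |z| > 1 for every root.
Set 1 + (-0.232) z + (-1.041) z^2 = 0, i.e. a z^2 + b z + c = 0 with a = -1.041, b = -0.232, c = 1.
Discriminant D = b^2 - 4ac = (-0.232)^2 - 4*(-1.041)*1 = 0.053824 - (-4.164) = 4.217824.
D >= 0, so the roots are real: z = (-b +/- sqrt(D)) / (2a) = (0.232 +/- 2.053734) / (-2.082).
  z_1 = (0.232 + 2.053734) / (-2.082) = -1.0979,   |z_1| = 1.0979.
  z_2 = (0.232 - 2.053734) / (-2.082) = 0.875,   |z_2| = 0.875.
Moduli of all roots: 1.0979, 0.8750.
All moduli strictly greater than 1? No.
Verdict: Not stationary.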